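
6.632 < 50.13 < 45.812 False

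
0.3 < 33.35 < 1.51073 False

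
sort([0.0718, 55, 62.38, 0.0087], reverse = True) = [62.38, 55, 0.0718, 0.0087]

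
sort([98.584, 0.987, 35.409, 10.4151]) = [0.987, 10.4151, 35.409, 98.584]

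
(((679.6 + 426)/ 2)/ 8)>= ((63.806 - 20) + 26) False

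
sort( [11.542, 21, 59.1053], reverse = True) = [59.1053, 21, 11.542]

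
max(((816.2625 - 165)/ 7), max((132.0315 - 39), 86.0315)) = 93.0375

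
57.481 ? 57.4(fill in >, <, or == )>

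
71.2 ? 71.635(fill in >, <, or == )<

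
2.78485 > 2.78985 False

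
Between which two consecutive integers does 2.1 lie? 2 and 3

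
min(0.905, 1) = 0.905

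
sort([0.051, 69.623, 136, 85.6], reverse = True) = [136, 85.6, 69.623, 0.051]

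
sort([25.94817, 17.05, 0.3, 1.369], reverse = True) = [25.94817, 17.05, 1.369, 0.3]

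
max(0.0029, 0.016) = 0.016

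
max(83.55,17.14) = 83.55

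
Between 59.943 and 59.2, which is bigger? 59.943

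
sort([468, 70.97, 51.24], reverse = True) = [468, 70.97, 51.24]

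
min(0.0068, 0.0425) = 0.0068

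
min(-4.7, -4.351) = -4.7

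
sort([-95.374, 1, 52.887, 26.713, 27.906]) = [-95.374, 1, 26.713, 27.906, 52.887]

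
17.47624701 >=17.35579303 True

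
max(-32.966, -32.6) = -32.6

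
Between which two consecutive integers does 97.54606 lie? 97 and 98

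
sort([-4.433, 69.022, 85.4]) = [-4.433, 69.022, 85.4]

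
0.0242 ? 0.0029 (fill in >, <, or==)>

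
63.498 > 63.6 False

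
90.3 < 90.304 True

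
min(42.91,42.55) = 42.55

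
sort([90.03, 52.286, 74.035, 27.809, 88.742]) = [27.809, 52.286, 74.035, 88.742, 90.03]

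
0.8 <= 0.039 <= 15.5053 False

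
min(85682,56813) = 56813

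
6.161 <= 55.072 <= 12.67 False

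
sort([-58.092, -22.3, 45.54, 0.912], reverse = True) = [45.54, 0.912, -22.3, -58.092]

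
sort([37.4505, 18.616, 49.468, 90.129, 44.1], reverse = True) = [90.129, 49.468, 44.1, 37.4505, 18.616]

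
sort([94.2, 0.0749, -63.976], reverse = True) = [94.2, 0.0749, -63.976]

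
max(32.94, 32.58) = 32.94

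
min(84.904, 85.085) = 84.904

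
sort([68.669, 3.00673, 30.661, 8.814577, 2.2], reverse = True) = [68.669, 30.661, 8.814577, 3.00673, 2.2]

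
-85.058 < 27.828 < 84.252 True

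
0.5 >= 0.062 True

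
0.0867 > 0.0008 True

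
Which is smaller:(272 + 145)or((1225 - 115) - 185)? (272 + 145)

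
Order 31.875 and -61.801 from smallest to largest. -61.801,31.875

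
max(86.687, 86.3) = 86.687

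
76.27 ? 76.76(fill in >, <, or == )<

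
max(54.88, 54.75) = 54.88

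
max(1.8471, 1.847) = 1.8471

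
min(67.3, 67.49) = 67.3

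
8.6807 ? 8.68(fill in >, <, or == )>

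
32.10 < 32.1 False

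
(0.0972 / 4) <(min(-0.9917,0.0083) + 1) False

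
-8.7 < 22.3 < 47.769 True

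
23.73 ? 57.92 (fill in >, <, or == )<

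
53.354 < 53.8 True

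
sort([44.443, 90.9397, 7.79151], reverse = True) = [90.9397, 44.443, 7.79151]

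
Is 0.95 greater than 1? No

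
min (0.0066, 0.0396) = 0.0066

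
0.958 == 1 False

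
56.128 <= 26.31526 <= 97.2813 False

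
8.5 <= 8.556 True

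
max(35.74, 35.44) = 35.74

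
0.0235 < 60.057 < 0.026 False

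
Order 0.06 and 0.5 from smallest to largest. 0.06, 0.5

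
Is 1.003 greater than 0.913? Yes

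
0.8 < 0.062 False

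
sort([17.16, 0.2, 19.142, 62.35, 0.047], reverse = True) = [62.35, 19.142, 17.16, 0.2, 0.047]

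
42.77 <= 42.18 False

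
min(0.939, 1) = 0.939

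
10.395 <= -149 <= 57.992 False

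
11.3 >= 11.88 False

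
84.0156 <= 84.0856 True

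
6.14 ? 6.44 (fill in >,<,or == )<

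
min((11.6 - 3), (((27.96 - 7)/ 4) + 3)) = 8.24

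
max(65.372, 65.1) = 65.372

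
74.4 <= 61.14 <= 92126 False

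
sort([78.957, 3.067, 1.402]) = [1.402, 3.067, 78.957]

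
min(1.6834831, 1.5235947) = 1.5235947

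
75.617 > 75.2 True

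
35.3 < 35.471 True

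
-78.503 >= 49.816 False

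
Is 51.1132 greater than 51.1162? No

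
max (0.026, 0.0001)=0.026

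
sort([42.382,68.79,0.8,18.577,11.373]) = [0.8,11.373,18.577,42.382,68.79]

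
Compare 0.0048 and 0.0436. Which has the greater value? 0.0436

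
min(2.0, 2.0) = 2.0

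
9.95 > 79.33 False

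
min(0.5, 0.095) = 0.095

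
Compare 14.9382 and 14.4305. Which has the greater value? 14.9382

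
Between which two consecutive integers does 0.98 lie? 0 and 1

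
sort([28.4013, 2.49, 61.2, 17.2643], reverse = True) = [61.2, 28.4013, 17.2643, 2.49]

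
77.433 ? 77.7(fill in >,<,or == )<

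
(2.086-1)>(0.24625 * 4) True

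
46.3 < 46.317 True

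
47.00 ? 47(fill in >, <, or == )==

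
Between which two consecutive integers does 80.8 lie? 80 and 81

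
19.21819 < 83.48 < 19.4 False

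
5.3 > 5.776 False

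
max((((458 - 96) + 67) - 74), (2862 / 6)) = 477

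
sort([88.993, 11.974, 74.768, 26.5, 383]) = [11.974, 26.5, 74.768, 88.993, 383]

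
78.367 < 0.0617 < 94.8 False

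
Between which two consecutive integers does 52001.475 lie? 52001 and 52002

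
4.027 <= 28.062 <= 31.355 True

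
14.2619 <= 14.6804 True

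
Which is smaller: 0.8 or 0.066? 0.066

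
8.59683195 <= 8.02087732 False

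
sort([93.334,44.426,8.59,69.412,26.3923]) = [8.59,26.3923,44.426,69.412,93.334]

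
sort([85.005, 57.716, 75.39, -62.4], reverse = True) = [85.005, 75.39, 57.716, -62.4]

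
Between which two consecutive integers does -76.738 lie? -77 and -76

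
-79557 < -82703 False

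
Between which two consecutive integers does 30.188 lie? 30 and 31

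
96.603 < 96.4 False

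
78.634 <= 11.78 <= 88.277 False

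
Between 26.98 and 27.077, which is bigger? 27.077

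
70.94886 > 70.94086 True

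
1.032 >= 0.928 True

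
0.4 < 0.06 False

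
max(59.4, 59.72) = 59.72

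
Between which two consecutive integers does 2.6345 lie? 2 and 3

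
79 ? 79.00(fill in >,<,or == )==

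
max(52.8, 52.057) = 52.8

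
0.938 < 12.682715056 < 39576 True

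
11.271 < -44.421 False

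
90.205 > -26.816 True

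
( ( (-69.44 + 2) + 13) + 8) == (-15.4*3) False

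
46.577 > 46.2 True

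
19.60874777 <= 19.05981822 False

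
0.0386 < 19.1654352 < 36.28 True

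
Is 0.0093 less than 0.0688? Yes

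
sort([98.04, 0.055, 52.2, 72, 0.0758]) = [0.055, 0.0758, 52.2, 72, 98.04]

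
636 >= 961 False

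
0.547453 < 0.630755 True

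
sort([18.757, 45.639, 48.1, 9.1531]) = [9.1531, 18.757, 45.639, 48.1]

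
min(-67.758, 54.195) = -67.758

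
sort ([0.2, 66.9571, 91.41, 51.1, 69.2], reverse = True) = [91.41, 69.2, 66.9571, 51.1, 0.2]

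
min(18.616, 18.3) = 18.3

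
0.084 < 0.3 True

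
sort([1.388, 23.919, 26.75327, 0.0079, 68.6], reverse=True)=[68.6, 26.75327, 23.919, 1.388, 0.0079]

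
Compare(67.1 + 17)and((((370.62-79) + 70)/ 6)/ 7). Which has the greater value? (67.1 + 17)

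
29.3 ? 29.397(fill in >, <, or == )<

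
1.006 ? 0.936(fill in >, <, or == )>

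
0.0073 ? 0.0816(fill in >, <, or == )<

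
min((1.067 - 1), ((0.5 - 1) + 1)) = 0.067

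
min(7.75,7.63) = 7.63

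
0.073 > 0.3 False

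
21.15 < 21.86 True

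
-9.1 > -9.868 True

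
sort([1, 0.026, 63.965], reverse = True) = [63.965, 1, 0.026]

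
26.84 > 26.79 True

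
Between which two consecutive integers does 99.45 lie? 99 and 100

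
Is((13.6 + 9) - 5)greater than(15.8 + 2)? No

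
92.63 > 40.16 True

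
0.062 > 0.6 False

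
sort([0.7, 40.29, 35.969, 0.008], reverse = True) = [40.29, 35.969, 0.7, 0.008]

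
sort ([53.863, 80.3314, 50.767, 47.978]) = [47.978, 50.767, 53.863, 80.3314]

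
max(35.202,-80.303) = 35.202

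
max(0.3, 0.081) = 0.3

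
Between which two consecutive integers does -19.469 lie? -20 and -19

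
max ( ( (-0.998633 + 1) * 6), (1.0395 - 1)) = 0.0395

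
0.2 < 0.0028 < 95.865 False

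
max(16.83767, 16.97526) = 16.97526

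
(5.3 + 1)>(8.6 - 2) False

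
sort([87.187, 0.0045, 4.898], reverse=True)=[87.187, 4.898, 0.0045]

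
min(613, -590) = -590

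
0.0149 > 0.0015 True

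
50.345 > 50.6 False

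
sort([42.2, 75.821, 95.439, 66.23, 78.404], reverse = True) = [95.439, 78.404, 75.821, 66.23, 42.2]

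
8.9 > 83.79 False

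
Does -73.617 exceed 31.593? No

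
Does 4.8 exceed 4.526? Yes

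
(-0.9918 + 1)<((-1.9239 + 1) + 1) True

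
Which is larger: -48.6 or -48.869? -48.6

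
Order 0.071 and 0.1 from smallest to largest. 0.071,0.1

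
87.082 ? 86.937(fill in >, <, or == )>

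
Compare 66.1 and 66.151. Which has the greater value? 66.151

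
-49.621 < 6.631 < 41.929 True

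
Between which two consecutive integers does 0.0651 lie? 0 and 1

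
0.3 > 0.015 True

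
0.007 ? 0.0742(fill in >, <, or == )<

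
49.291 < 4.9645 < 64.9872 False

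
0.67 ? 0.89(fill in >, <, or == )<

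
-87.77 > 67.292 False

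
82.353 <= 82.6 True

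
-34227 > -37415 True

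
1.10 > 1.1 False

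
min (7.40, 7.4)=7.40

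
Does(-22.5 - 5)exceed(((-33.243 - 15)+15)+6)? No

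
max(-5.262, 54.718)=54.718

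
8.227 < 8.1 False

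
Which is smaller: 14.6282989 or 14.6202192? 14.6202192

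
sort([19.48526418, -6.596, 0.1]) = [-6.596, 0.1, 19.48526418]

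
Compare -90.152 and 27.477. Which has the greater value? 27.477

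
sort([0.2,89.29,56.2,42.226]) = [0.2,42.226,56.2,89.29]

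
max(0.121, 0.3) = 0.3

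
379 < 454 True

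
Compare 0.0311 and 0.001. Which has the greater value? 0.0311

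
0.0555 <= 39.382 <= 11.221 False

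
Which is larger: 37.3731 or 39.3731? 39.3731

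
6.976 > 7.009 False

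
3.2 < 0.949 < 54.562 False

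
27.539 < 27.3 False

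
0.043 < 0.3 True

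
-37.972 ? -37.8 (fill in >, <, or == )<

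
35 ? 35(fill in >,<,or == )==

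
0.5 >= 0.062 True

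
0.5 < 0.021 False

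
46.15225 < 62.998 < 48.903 False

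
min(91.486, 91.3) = 91.3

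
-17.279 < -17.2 True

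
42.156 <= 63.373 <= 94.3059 True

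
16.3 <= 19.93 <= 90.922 True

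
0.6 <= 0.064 False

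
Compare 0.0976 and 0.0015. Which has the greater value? 0.0976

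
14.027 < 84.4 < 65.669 False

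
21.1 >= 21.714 False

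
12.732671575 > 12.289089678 True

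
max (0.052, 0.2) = 0.2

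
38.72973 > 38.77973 False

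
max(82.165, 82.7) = 82.7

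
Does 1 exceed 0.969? Yes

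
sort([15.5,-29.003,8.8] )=[-29.003,8.8,15.5]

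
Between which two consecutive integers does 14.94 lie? 14 and 15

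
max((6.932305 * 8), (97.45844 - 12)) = 85.45844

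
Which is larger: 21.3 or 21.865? 21.865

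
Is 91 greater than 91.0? No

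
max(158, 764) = 764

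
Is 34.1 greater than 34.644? No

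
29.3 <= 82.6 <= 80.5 False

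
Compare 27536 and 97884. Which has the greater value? 97884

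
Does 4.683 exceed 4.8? No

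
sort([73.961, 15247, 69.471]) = [69.471, 73.961, 15247]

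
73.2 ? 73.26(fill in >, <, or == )<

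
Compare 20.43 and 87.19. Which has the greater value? 87.19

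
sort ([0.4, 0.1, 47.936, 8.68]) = [0.1, 0.4, 8.68, 47.936]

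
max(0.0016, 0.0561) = 0.0561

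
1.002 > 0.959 True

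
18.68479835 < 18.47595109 False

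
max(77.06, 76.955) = 77.06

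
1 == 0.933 False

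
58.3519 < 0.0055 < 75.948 False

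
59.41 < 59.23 False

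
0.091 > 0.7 False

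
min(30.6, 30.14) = 30.14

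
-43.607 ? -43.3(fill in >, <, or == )<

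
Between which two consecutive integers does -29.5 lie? -30 and -29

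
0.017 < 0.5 True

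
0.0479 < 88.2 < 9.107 False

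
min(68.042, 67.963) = 67.963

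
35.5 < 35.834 True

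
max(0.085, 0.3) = 0.3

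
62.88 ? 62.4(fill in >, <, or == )>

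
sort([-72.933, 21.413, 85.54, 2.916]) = [-72.933, 2.916, 21.413, 85.54]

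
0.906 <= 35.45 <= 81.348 True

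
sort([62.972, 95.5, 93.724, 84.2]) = [62.972, 84.2, 93.724, 95.5]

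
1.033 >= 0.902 True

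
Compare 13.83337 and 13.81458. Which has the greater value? 13.83337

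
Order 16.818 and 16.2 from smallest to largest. 16.2, 16.818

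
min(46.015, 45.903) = 45.903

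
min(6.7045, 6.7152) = 6.7045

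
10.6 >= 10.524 True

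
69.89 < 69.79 False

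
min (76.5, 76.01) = 76.01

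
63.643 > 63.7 False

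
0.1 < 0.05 False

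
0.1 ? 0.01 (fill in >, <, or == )>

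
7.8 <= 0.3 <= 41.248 False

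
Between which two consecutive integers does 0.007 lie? 0 and 1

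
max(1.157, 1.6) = 1.6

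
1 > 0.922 True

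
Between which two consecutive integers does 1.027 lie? 1 and 2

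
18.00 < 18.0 False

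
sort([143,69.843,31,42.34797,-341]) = [-341,31,42.34797,69.843,143]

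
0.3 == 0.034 False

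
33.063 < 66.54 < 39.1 False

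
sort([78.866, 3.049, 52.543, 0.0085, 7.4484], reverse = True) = [78.866, 52.543, 7.4484, 3.049, 0.0085]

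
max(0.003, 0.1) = 0.1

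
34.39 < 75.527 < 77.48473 True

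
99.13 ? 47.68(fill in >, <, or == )>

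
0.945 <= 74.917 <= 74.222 False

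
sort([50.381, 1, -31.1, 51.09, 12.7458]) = [-31.1, 1, 12.7458, 50.381, 51.09]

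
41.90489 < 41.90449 False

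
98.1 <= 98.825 True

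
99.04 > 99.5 False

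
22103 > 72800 False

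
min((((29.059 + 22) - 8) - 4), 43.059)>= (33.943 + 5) True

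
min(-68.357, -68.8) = -68.8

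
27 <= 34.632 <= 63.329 True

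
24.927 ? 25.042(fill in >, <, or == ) <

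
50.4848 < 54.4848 True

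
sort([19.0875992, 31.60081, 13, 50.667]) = [13, 19.0875992, 31.60081, 50.667]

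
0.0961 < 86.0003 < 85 False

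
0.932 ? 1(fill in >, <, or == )<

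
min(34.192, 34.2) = 34.192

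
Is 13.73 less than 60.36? Yes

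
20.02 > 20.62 False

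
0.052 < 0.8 True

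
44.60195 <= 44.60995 True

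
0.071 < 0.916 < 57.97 True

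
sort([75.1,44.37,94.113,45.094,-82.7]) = [-82.7,44.37,45.094,75.1,94.113]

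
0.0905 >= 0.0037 True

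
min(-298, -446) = -446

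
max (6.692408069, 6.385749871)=6.692408069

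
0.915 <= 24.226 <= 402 True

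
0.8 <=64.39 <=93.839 True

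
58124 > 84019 False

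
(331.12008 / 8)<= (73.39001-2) True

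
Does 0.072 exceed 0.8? No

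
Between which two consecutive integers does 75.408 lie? 75 and 76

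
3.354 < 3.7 True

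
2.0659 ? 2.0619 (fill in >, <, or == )>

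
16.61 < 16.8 True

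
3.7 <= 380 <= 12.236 False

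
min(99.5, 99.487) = 99.487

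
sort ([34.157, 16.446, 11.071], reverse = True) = [34.157, 16.446, 11.071]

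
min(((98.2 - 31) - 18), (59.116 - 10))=49.116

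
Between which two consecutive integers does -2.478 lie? -3 and -2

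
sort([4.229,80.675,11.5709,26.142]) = [4.229,11.5709,26.142,80.675]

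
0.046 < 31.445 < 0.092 False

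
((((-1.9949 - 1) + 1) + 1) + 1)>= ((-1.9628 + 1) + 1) False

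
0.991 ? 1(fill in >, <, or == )<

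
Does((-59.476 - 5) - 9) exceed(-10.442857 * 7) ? No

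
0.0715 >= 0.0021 True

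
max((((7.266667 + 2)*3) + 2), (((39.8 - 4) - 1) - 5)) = 29.800001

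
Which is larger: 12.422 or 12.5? 12.5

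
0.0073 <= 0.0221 True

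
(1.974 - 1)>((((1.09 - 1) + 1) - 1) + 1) False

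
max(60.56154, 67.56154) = 67.56154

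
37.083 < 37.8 True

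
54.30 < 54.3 False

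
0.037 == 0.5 False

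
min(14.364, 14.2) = 14.2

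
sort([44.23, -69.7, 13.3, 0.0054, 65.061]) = [-69.7, 0.0054, 13.3, 44.23, 65.061]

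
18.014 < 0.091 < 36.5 False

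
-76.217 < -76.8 False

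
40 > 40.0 False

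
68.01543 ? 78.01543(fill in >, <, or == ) <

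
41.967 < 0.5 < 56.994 False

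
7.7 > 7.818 False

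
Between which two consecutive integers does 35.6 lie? 35 and 36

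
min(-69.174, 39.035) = -69.174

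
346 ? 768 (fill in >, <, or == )<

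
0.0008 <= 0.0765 True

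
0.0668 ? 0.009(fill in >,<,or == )>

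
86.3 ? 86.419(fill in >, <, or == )<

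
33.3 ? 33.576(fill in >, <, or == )<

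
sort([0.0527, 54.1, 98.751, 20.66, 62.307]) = [0.0527, 20.66, 54.1, 62.307, 98.751]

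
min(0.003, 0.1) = 0.003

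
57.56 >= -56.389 True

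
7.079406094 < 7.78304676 True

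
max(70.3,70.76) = 70.76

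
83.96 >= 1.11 True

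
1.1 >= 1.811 False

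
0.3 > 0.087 True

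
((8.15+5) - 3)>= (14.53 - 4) False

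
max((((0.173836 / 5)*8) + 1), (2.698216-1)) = 1.698216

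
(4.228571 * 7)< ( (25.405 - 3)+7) False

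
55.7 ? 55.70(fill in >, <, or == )==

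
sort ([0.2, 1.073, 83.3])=[0.2, 1.073, 83.3]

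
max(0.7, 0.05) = 0.7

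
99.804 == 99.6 False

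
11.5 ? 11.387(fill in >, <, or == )>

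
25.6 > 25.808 False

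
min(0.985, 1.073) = 0.985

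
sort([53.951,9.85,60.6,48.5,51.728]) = [9.85,48.5,51.728,53.951,60.6]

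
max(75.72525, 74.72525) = 75.72525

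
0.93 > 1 False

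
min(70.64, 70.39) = 70.39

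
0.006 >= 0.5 False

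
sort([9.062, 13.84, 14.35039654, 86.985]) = [9.062, 13.84, 14.35039654, 86.985]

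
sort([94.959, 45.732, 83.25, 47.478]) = [45.732, 47.478, 83.25, 94.959]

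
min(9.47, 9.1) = 9.1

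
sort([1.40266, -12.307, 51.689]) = [-12.307, 1.40266, 51.689]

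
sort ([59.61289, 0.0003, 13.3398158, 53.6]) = [0.0003, 13.3398158, 53.6, 59.61289]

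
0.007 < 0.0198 True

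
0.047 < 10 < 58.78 True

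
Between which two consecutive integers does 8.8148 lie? 8 and 9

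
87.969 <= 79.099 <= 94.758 False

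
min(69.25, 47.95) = 47.95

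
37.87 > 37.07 True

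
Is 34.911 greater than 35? No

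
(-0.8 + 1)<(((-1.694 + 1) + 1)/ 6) False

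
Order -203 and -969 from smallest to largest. -969, -203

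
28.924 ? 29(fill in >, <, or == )<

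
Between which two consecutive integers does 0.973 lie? 0 and 1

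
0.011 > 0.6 False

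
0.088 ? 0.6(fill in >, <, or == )<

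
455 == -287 False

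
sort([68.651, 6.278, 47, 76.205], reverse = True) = [76.205, 68.651, 47, 6.278]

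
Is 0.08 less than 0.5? Yes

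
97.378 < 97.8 True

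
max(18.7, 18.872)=18.872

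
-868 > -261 False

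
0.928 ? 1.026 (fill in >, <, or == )<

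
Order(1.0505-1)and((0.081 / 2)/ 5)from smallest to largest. ((0.081 / 2)/ 5), (1.0505-1)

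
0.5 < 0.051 False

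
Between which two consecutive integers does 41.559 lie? 41 and 42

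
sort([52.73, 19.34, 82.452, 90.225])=[19.34, 52.73, 82.452, 90.225]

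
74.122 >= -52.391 True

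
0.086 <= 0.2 True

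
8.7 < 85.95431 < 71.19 False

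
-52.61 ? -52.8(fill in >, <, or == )>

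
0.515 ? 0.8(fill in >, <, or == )<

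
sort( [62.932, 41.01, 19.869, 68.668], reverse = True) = [68.668, 62.932, 41.01, 19.869]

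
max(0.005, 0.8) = 0.8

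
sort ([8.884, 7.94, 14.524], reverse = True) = [14.524, 8.884, 7.94]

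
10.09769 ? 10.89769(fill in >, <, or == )<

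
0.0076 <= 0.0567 True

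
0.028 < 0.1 True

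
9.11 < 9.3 True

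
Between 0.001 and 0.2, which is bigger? 0.2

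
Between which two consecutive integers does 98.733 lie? 98 and 99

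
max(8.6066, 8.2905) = 8.6066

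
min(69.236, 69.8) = 69.236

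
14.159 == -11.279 False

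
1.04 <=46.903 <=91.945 True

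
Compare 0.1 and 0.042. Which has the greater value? 0.1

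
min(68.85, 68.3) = 68.3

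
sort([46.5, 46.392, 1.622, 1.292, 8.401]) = [1.292, 1.622, 8.401, 46.392, 46.5]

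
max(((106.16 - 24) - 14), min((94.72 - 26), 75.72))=68.72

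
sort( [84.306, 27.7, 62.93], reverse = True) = [84.306, 62.93, 27.7]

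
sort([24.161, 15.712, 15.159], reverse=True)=[24.161, 15.712, 15.159]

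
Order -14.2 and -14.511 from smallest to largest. -14.511, -14.2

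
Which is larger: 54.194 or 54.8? 54.8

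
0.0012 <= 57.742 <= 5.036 False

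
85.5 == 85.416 False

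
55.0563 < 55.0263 False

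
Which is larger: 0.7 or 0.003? 0.7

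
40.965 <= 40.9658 True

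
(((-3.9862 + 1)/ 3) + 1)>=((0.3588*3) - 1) False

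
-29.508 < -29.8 False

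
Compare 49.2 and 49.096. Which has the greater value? 49.2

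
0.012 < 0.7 True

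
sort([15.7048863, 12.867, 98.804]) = [12.867, 15.7048863, 98.804]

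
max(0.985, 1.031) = 1.031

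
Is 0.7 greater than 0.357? Yes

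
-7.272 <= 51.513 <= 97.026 True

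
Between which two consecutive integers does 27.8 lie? 27 and 28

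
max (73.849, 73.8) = 73.849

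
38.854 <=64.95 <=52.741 False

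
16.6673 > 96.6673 False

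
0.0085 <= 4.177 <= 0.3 False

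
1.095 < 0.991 False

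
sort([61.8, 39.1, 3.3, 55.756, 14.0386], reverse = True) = [61.8, 55.756, 39.1, 14.0386, 3.3]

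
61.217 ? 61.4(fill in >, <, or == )<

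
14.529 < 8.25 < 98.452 False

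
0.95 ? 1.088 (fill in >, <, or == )<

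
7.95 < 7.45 False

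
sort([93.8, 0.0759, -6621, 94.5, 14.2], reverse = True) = [94.5, 93.8, 14.2, 0.0759, -6621]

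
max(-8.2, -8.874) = -8.2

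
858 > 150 True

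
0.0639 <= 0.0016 False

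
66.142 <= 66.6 True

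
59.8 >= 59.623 True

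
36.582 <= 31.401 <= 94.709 False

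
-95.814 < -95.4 True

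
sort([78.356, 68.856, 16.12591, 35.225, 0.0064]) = [0.0064, 16.12591, 35.225, 68.856, 78.356]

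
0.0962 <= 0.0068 False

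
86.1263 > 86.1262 True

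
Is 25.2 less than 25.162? No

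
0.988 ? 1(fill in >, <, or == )<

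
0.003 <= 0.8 True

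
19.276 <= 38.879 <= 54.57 True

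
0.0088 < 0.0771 True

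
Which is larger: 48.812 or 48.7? 48.812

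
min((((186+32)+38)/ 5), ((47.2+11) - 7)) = 51.2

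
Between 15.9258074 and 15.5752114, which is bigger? 15.9258074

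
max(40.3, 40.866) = 40.866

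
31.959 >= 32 False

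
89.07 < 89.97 True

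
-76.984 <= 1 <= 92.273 True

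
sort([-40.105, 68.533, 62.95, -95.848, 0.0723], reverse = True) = [68.533, 62.95, 0.0723, -40.105, -95.848]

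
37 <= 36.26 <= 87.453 False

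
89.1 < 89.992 True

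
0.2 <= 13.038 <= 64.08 True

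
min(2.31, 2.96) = 2.31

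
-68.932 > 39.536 False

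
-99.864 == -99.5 False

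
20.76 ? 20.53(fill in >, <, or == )>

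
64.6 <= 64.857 True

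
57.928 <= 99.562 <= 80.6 False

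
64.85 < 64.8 False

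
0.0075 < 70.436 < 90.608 True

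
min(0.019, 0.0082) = 0.0082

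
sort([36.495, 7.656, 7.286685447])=[7.286685447, 7.656, 36.495]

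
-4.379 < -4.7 False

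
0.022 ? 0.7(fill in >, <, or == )<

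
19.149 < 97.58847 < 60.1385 False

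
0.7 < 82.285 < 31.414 False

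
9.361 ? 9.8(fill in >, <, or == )<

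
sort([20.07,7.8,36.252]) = [7.8,20.07,36.252]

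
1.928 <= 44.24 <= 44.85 True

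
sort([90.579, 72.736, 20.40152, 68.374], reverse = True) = [90.579, 72.736, 68.374, 20.40152]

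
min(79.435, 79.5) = 79.435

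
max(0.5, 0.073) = 0.5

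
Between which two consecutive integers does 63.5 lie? 63 and 64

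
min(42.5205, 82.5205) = 42.5205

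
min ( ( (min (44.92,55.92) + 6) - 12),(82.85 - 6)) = 38.92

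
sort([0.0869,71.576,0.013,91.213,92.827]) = [0.013,0.0869,71.576,91.213,92.827]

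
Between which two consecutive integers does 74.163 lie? 74 and 75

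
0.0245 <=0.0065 False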